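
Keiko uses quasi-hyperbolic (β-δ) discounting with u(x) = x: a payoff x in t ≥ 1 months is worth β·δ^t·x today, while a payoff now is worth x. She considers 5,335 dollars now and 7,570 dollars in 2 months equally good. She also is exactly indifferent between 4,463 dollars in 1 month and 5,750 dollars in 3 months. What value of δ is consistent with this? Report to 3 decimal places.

δ ≈ 0.881

From the later pair, β·δ^1·4463 = β·δ^3·5750; dividing through, δ^2 = 4463/5750 = 0.77617, so δ = 0.88101.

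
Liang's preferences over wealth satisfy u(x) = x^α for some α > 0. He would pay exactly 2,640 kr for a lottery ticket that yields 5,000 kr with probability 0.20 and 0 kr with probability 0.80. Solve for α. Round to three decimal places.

Since u(0) = 0, the lottery's EU is 0.20·5000^α.
Indifference: 2640^α = 0.20·5000^α, so (2640/5000)^α = 0.20.
α = ln(0.20) / ln(2640/5000) = -1.609438/-0.638659 ≈ 2.520.

α ≈ 2.520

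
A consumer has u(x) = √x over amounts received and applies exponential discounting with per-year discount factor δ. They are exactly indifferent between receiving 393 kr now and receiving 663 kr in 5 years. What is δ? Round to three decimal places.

δ ≈ 0.949

The payoff in 5 years is discounted by δ^5, so u(393) = δ^5·u(663) and δ^5 = u(393)/u(663).
With u(x) = √x: δ^5 = √393/√663 = √(393/663) = 0.76991.
Hence δ = (0.76991)^(1/5) = 0.94905.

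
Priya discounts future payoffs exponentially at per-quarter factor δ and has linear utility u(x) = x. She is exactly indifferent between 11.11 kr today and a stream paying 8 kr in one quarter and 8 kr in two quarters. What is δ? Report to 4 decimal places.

The stream is worth 8δ + 8δ² today, so 8δ + 8δ² = 11.11.
Rearranged: 8δ² + 8δ − 11.11 = 0.
δ = (−8 + √(8² + 4·8·11.11)) / (2·8) = (−8 + √419.52) / 16 ≈ 0.7801.

δ ≈ 0.7801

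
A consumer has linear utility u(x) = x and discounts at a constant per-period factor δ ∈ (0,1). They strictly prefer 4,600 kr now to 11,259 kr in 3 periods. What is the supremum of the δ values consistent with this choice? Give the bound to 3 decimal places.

Under u(x) = x this choice says 4600 > δ^3·11259.
Hence δ^3 < 4600/11259 = 0.40856, and x ↦ x^(1/3) is increasing on (0,∞).
δ < 0.40856^(1/3) = 0.742.

δ < 0.742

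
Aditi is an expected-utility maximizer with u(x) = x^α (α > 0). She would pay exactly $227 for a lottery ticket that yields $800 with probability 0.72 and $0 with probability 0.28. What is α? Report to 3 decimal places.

EU(lottery) = 0.72·800^α + 0.28·0 = 0.72·800^α.
Indifference: 227^α = 0.72·800^α, so (227/800)^α = 0.72.
α = ln(0.72) / ln(227/800) = -0.328504/-1.259662 ≈ 0.261.

α ≈ 0.261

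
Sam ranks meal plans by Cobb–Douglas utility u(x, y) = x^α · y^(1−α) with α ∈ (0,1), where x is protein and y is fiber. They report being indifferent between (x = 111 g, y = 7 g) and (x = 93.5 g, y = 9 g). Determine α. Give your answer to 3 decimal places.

α ≈ 0.594

Set the two utilities equal: 111^α·7^(1−α) = 93.5^α·9^(1−α).
(111/93.5)^α = (9/7)^(1−α); take logs: α·ln(111/93.5) = (1−α)·ln(9/7), i.e. α·0.171569 = (1−α)·0.251314.
So α/(1−α) = (0.251314)/(0.171569) = 1.464798, and α = 1.464798/2.464798 ≈ 0.594.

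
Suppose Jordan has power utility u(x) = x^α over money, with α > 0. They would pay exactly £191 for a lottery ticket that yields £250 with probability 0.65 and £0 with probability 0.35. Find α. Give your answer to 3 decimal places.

Since u(0) = 0, the lottery's EU is 0.65·250^α.
Setting u(191) equal to that: 191^α = 0.65·250^α ⇒ (191/250)^α = 0.65.
Take logs: α = ln 0.65 / ln(191/250) ≈ 1.60031.

α ≈ 1.600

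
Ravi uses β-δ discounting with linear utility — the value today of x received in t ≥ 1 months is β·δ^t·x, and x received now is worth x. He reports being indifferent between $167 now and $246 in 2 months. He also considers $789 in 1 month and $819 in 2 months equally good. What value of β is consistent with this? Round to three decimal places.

β ≈ 0.731

From the later pair, β·δ^1·789 = β·δ^2·819; dividing through, δ = 789/819 = 0.96337.
The first indifference: 167 = β·δ^2·246, so β = 167/(δ^2·246) = 167/(0.92808·246) ≈ 0.731.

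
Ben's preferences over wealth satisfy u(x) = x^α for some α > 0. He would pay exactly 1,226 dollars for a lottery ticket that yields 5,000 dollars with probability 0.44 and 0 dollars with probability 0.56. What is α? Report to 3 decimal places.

α ≈ 0.584

The lottery's expected utility is 0.44·u(5000) + 0.56·u(0) = 0.44·5000^α (since u(0) = 0 for α > 0).
Indifference: 1226^α = 0.44·5000^α, so (1226/5000)^α = 0.44.
Taking logs: α·ln(1226/5000) = ln(0.44), so α = -0.820981 / -1.405681 ≈ 0.584.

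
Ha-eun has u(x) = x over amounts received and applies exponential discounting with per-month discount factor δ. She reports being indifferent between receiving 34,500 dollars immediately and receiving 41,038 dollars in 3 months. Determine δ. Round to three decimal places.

Indifference means u(34500) = δ^3 · u(41038), so δ^3 = u(34500)/u(41038).
With u(x) = x: δ^3 = 34500/41038 = 0.84068.
So δ = 0.84068^(1/3) ≈ 0.944.

δ ≈ 0.944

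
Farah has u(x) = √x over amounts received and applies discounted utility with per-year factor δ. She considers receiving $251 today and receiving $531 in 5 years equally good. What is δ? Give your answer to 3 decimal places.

δ ≈ 0.928

Equating discounted utilities: u(251) = δ^5·u(531) ⇒ δ^5 = u(251)/u(531).
With u(x) = √x: δ^5 = √251/√531 = √(251/531) = 0.68753.
Taking the 5th root: δ = 0.68753^(1/5) ≈ 0.928.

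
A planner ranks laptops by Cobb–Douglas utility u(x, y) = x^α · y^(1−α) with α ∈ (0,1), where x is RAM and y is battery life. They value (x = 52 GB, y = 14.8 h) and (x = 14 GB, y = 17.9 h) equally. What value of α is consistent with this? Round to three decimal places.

Indifference: 52^α · 14.8^(1−α) = 14^α · 17.9^(1−α).
(52/14)^α = (17.9/14.8)^(1−α); take logs: α·ln(52/14) = (1−α)·ln(17.9/14.8), i.e. α·1.312186 = (1−α)·0.190174.
Thus α·(1.502360) = 0.190174, so α = 0.190174/1.502360 ≈ 0.127.

α ≈ 0.127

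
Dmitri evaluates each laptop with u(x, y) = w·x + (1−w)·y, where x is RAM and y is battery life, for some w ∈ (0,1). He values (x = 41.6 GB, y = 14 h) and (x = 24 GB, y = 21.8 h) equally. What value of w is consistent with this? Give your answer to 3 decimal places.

w = 0.307

u(41.6,14) = u(24,21.8) means w·41.6 + (1−w)·14 = w·24 + (1−w)·21.8.
Collecting terms: w·17.6 = (1−w)·7.8.
The marginal rate of substitution is 7.8/17.6, so w = 7.8/(17.6+7.8) = 0.307.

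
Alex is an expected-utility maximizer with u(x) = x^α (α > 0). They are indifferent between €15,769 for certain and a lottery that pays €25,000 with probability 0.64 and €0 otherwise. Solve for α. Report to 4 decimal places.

α ≈ 0.9684

Since u(0) = 0, the lottery's EU is 0.64·25000^α.
Setting u(15769) equal to that: 15769^α = 0.64·25000^α ⇒ (15769/25000)^α = 0.64.
α = ln(0.64) / ln(15769/25000) = -0.4462871/-0.4608298 ≈ 0.9684.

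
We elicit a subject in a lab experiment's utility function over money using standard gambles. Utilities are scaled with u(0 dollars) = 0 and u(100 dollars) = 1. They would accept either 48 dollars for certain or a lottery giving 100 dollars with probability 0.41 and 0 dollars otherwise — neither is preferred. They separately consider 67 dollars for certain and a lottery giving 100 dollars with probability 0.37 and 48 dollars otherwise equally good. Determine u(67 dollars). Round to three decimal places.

From the first indifference, u(48 dollars) = 0.41·u(100 dollars) + 0.59·u(0 dollars) = 0.41·1 + 0.59·0 = 0.41.
Then u(67 dollars) = 0.37·u(100 dollars) + 0.63·u(48 dollars) = 0.37·1.00 + 0.63·0.41 = 0.6283.

0.628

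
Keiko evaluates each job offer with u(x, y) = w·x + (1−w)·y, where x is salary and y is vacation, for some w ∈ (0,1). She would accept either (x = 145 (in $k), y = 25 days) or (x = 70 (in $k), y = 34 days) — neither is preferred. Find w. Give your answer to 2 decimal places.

w = 0.11

Equating utilities: w·145 + (1−w)·25 = w·70 + (1−w)·34.
Rearranging, 75·w − 9·(1−w) = 0.
So w/(1−w) = 9/75 = 0.1200, giving w = 9/(75+9) = 0.11.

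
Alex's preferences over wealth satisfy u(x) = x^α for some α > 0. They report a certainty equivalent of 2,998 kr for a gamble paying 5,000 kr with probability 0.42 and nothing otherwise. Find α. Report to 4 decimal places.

α ≈ 1.6960

EU(lottery) = 0.42·5000^α + 0.58·0 = 0.42·5000^α.
Setting u(2998) equal to that: 2998^α = 0.42·5000^α ⇒ (2998/5000)^α = 0.42.
Take logs: α = ln 0.42 / ln(2998/5000) ≈ 1.696018.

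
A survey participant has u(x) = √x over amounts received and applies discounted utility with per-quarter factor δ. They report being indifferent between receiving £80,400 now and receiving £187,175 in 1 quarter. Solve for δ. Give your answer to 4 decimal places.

δ ≈ 0.6554

Indifference means u(80400) = δ · u(187175), so δ = u(80400)/u(187175).
With u(x) = √x: δ = √80400/√187175 = √(80400/187175) = 0.65540.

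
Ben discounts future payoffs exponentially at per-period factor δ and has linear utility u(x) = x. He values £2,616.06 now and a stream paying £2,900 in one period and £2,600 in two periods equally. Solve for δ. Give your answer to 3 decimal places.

δ ≈ 0.590

Equating present values: 2616.06 = 2900δ + 2600δ².
That is, 2600δ² + 2900δ − 2616.06 = 0, a quadratic in δ.
The positive root is δ = [−2900 + √(2900² + 4·2600·2616.06)] / (2·2600) = (−2900 + 5968.000)/5200 ≈ 0.590.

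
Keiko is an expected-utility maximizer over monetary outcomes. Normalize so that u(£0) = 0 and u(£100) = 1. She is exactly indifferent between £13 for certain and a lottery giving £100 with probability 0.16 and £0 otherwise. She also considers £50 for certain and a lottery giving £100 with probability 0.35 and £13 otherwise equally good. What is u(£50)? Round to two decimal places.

0.45

From the first indifference, u(£13) = 0.16·u(£100) + 0.84·u(£0) = 0.16·1 + 0.84·0 = 0.16.
Then u(£50) = 0.35·u(£100) + 0.65·u(£13) = 0.35·1.00 + 0.65·0.16 = 0.4540.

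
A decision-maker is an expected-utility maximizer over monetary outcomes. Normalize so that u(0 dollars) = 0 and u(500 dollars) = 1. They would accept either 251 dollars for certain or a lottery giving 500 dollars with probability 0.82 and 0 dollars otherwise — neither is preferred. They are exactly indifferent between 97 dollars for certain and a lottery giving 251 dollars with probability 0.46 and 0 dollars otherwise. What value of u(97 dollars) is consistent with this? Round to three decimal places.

The first gamble pins u(251 dollars): it must equal 0.82·1 + 0.18·0 = 0.82.
Chaining: u(97 dollars) = 0.46·0.82 + 0.54·0.00 = 0.3772.

0.377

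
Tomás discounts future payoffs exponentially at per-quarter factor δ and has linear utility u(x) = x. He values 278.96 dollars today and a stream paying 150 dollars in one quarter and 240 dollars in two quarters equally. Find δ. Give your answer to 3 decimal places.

δ ≈ 0.810

Present value of the stream is 150·δ + 240·δ². Indifference gives 150δ + 240δ² = 278.96.
So 240δ² + 150δ − 278.96 = 0.
The positive root is δ = [−150 + √(150² + 4·240·278.96)] / (2·240) = (−150 + 538.796)/480 ≈ 0.810.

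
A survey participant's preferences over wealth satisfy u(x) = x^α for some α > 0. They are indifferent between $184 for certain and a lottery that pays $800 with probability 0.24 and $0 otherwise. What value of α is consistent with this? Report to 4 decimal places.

EU(lottery) = 0.24·800^α + 0.76·0 = 0.24·800^α.
Equating: 184^α = 0.24·800^α, i.e. 0.2300^α = 0.24.
α = ln(0.24) / ln(184/800) = -1.4271164/-1.4696760 ≈ 0.9710.

α ≈ 0.9710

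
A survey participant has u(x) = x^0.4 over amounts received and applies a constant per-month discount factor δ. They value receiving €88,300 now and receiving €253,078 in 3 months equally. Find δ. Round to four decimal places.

δ ≈ 0.8690

Indifference means u(88300) = δ^3 · u(253078), so δ^3 = u(88300)/u(253078).
With u(x) = x^0.4: δ^3 = 88300^0.4/253078^0.4 = (88300/253078)^0.4 = 0.65627.
Taking the cube root: δ = 0.65627^(1/3) ≈ 0.8690.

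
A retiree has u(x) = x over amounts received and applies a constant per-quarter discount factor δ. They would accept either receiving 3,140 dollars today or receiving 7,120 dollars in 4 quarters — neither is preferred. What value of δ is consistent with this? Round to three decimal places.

δ ≈ 0.815

The payoff in 4 quarters is discounted by δ^4, so u(3140) = δ^4·u(7120) and δ^4 = u(3140)/u(7120).
With u(x) = x: δ^4 = 3140/7120 = 0.44101.
So δ = 0.44101^(1/4) ≈ 0.815.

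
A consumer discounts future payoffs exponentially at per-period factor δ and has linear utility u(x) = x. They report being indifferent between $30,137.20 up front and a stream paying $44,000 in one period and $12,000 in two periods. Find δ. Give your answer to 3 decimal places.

Present value of the stream is 44000·δ + 12000·δ². Indifference gives 44000δ + 12000δ² = 30137.20.
Rearranged: 12000δ² + 44000δ − 30137.20 = 0.
The positive root is δ = [−44000 + √(44000² + 4·12000·30137.20)] / (2·12000) = (−44000 + 58160.000)/24000 ≈ 0.590.

δ ≈ 0.590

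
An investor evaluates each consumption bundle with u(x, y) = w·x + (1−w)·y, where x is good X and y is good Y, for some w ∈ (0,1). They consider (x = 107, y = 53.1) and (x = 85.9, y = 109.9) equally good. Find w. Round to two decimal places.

w = 0.73

Indifference: w·107 + (1−w)·53.1 = w·85.9 + (1−w)·109.9.
Rearranging, 21.1·w − 56.8·(1−w) = 0.
Hence w = 56.8/(21.1+56.8) = 56.8/77.9 = 0.73.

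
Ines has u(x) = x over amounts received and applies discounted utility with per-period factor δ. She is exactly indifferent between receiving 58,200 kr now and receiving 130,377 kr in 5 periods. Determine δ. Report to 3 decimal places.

Indifference means u(58200) = δ^5 · u(130377), so δ^5 = u(58200)/u(130377).
With u(x) = x: δ^5 = 58200/130377 = 0.44640.
So δ = 0.44640^(1/5) ≈ 0.851.

δ ≈ 0.851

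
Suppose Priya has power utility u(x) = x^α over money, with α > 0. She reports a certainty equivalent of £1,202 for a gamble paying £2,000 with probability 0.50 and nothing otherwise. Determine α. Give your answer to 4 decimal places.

Since u(0) = 0, the lottery's EU is 0.50·2000^α.
Equating: 1202^α = 0.50·2000^α, i.e. 0.6010^α = 0.50.
Take logs: α = ln 0.50 / ln(1202/2000) ≈ 1.361353.

α ≈ 1.3614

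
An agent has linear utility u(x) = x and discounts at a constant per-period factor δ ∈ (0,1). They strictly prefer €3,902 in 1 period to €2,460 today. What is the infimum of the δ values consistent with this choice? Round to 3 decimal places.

Comparing present values: 2460 < δ·3902.
So δ > 2460/3902 = 0.63045.

δ > 0.630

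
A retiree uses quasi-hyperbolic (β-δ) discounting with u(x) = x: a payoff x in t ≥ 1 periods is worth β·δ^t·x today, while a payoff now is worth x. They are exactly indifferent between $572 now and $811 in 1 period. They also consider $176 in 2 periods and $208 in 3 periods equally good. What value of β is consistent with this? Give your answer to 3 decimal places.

β ≈ 0.834

The second indifference involves only future payoffs, so β cancels: β·δ^2·176 = β·δ^3·208, giving δ = 176/208 = 0.84615.
Substituting δ into 572 = β·δ·811: β = 572/(686.231) ≈ 0.834.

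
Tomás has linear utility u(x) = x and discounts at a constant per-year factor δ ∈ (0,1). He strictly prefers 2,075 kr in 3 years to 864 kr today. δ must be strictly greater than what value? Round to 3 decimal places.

The preference means 864 < δ^3·2075.
So δ^3 > 864/2075 = 0.41639; taking the cube root of both positive sides preserves the inequality.
δ > (864/2075)^(1/3) ≈ 0.747.

δ > 0.747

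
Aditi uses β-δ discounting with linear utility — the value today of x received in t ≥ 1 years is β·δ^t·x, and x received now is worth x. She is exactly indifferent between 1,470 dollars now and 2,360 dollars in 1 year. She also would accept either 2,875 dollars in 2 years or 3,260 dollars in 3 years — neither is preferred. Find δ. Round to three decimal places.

δ ≈ 0.882

The second indifference involves only future payoffs, so β cancels: β·δ^2·2875 = β·δ^3·3260, giving δ = 2875/3260 = 0.88190.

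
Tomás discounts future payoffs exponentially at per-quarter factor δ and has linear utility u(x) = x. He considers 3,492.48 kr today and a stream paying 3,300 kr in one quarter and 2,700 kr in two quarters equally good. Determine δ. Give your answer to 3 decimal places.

δ ≈ 0.680

The stream is worth 3300δ + 2700δ² today, so 3300δ + 2700δ² = 3492.48.
That is, 2700δ² + 3300δ − 3492.48 = 0, a quadratic in δ.
δ = (−3300 + √(3300² + 4·2700·3492.48)) / (2·2700) = (−3300 + √48608784.00) / 5400 ≈ 0.680.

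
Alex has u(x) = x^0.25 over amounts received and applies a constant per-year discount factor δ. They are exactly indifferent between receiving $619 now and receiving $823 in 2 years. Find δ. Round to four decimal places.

Equating discounted utilities: u(619) = δ^2·u(823) ⇒ δ^2 = u(619)/u(823).
Since u(x) = x^0.25, δ^2 = (619/823)^0.25 = 0.75213^0.25 = 0.93126.
So δ = 0.93126^(1/2) ≈ 0.9650.

δ ≈ 0.9650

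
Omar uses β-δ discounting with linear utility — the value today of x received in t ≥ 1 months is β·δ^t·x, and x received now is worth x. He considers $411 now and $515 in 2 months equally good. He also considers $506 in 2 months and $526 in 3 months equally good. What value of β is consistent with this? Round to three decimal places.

β ≈ 0.862

Both payoffs in the second observation are in the future, so β drops out: δ^2·506 = δ^3·526 ⇒ δ = 506/526 = 0.96198.
Substituting δ into 411 = β·δ^2·515: β = 411/(476.581) ≈ 0.862.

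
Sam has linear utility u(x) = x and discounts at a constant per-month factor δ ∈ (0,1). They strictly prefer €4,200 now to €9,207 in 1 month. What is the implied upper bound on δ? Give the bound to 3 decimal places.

Under u(x) = x this choice says 4200 > δ·9207.
Dividing through by 9207 gives δ < 0.45617.

δ < 0.456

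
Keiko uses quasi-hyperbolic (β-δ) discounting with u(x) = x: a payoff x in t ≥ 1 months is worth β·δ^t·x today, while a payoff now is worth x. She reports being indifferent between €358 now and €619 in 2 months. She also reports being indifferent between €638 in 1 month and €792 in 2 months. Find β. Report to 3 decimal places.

β ≈ 0.891

Both payoffs in the second observation are in the future, so β drops out: δ^1·638 = δ^2·792 ⇒ δ = 638/792 = 0.80556.
Now use the now-vs-future pair: 358 = β·δ^2·619 gives β = 358/(0.64892·619) ≈ 0.891.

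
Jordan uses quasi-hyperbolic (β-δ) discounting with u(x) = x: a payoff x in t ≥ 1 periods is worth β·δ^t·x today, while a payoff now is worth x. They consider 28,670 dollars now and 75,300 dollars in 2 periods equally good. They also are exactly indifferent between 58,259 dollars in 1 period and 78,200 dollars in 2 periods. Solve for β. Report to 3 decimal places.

β ≈ 0.686

From the later pair, β·δ^1·58259 = β·δ^2·78200; dividing through, δ = 58259/78200 = 0.74500.
Substituting δ into 28670 = β·δ^2·75300: β = 28670/(41793.382) ≈ 0.686.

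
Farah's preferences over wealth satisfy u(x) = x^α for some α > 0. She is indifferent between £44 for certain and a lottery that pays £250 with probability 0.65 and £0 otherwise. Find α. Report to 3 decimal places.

EU(lottery) = 0.65·250^α + 0.35·0 = 0.65·250^α.
Equating: 44^α = 0.65·250^α, i.e. 0.1760^α = 0.65.
Taking logs: α·ln(44/250) = ln(0.65), so α = -0.430783 / -1.737271 ≈ 0.248.

α ≈ 0.248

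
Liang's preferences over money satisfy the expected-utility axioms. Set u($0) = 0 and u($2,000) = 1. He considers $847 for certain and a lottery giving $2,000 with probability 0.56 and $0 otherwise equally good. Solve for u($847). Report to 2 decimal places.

0.56

The indifference gives u($847) = 0.56·u($2,000) + 0.44·u($0) = 0.56·1 + 0.44·0 = 0.56.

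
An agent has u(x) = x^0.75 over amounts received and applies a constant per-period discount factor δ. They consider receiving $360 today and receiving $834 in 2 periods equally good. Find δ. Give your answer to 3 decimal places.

The payoff in 2 periods is discounted by δ^2, so u(360) = δ^2·u(834) and δ^2 = u(360)/u(834).
With u(x) = x^0.75: δ^2 = 360^0.75/834^0.75 = (360/834)^0.75 = 0.53254.
So δ = 0.53254^(1/2) ≈ 0.730.

δ ≈ 0.730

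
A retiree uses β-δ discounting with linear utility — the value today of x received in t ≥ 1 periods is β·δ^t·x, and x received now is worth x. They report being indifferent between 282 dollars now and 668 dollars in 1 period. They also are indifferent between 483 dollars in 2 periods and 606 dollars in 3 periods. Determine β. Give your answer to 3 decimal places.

β ≈ 0.530

Both payoffs in the second observation are in the future, so β drops out: δ^2·483 = δ^3·606 ⇒ δ = 483/606 = 0.79703.
Now use the now-vs-future pair: 282 = β·δ·668 gives β = 282/(0.79703·668) ≈ 0.530.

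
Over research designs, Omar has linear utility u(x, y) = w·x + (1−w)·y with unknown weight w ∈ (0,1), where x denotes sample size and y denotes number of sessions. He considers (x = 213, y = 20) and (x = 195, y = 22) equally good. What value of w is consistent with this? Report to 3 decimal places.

w = 0.100

Equating utilities: w·213 + (1−w)·20 = w·195 + (1−w)·22.
w·(213−195) = (1−w)·(22−20), i.e. w·18 = (1−w)·2.
Hence w = 2/(18+2) = 2/20 = 0.100.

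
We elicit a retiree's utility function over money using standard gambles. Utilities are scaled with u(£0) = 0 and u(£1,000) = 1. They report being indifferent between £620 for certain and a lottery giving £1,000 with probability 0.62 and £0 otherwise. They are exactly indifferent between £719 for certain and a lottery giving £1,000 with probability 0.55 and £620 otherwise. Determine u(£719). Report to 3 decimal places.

From the first indifference, u(£620) = 0.62·u(£1,000) + 0.38·u(£0) = 0.62·1 + 0.38·0 = 0.62.
Chaining: u(£719) = 0.55·1.00 + 0.45·0.62 = 0.8290.

0.829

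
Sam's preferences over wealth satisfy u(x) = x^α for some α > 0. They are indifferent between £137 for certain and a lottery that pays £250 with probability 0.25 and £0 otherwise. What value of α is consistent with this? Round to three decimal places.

The lottery's expected utility is 0.25·u(250) + 0.75·u(0) = 0.25·250^α (since u(0) = 0 for α > 0).
Setting u(137) equal to that: 137^α = 0.25·250^α ⇒ (137/250)^α = 0.25.
α = ln(0.25) / ln(137/250) = -1.386294/-0.601480 ≈ 2.305.

α ≈ 2.305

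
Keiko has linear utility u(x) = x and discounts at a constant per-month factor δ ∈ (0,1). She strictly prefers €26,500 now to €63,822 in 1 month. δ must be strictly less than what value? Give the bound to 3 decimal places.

Comparing present values: 26500 > δ·63822.
So δ < 26500/63822 = 0.41522.

δ < 0.415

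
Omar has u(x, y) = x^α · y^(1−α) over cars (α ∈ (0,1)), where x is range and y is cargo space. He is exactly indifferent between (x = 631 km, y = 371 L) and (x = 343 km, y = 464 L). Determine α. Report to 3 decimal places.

α ≈ 0.268

Indifference: 631^α · 371^(1−α) = 343^α · 464^(1−α).
Taking logs: α·ln 631 + (1−α)·ln 371 = α·ln 343 + (1−α)·ln 464, i.e. α·0.609575 = (1−α)·0.223682.
With A = 0.609575 and B = 0.223682: α·A = (1−α)·B, so α = B/(A+B) = 0.223682/0.833257 ≈ 0.268.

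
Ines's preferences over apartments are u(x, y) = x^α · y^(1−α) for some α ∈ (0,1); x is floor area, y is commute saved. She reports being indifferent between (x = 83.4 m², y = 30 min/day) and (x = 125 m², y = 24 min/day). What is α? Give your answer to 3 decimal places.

The Cobb–Douglas utilities coincide, so 83.4^α·30^(1−α) = 125^α·24^(1−α).
Taking logs: α·ln 83.4 + (1−α)·ln 30 = α·ln 125 + (1−α)·ln 24, i.e. α·-0.404665 = (1−α)·-0.223144.
With A = -0.404665 and B = -0.223144: α·A = (1−α)·B, so α = B/(A+B) = -0.223144/-0.627809 ≈ 0.355.

α ≈ 0.355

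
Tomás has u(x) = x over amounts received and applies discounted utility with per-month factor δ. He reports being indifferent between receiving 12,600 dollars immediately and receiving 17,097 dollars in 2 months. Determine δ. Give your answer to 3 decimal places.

δ ≈ 0.858

Equating discounted utilities: u(12600) = δ^2·u(17097) ⇒ δ^2 = u(12600)/u(17097).
With u(x) = x: δ^2 = 12600/17097 = 0.73697.
So δ = 0.73697^(1/2) ≈ 0.858.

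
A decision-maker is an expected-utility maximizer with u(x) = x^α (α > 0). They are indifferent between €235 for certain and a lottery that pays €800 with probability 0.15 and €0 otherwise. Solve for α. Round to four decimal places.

Since u(0) = 0, the lottery's EU is 0.15·800^α.
Setting u(235) equal to that: 235^α = 0.15·800^α ⇒ (235/800)^α = 0.15.
Taking logs: α·ln(235/800) = ln(0.15), so α = -1.8971200 / -1.2250262 ≈ 1.5486.

α ≈ 1.5486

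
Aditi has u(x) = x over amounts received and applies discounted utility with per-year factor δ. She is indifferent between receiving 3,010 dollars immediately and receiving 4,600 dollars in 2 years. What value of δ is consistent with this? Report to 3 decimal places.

The payoff in 2 years is discounted by δ^2, so u(3010) = δ^2·u(4600) and δ^2 = u(3010)/u(4600).
With u(x) = x: δ^2 = 3010/4600 = 0.65435.
Taking the square root: δ = 0.65435^(1/2) ≈ 0.809.

δ ≈ 0.809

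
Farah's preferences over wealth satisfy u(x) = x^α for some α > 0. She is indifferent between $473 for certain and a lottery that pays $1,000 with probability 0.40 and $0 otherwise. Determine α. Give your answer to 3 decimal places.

The lottery's expected utility is 0.40·u(1000) + 0.60·u(0) = 0.40·1000^α (since u(0) = 0 for α > 0).
Equating: 473^α = 0.40·1000^α, i.e. 0.4730^α = 0.40.
Take logs: α = ln 0.40 / ln(473/1000) ≈ 1.22391.

α ≈ 1.224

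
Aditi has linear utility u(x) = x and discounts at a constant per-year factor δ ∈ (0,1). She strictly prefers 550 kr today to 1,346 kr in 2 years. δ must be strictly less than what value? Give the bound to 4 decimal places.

The preference means 550 > δ^2·1346.
Dividing by 1346: δ^2 < 0.40862. Both sides are positive, so the square root keeps the direction.
δ < 0.40862^(1/2) = 0.6392.

δ < 0.6392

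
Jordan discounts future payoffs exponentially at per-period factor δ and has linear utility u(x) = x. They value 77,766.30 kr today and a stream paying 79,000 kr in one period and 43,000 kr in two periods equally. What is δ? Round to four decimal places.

Equating present values: 77766.30 = 79000δ + 43000δ².
So 43000δ² + 79000δ − 77766.30 = 0.
The positive root is δ = [−79000 + √(79000² + 4·43000·77766.30)] / (2·43000) = (−79000 + 140060.000)/86000 ≈ 0.7100.

δ ≈ 0.7100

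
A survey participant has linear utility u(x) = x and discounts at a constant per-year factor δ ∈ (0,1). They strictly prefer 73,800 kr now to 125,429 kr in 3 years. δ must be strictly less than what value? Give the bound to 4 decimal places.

Under u(x) = x this choice says 73800 > δ^3·125429.
Hence δ^3 < 73800/125429 = 0.58838, and x ↦ x^(1/3) is increasing on (0,∞).
δ < 0.58838^(1/3) = 0.8380.

δ < 0.8380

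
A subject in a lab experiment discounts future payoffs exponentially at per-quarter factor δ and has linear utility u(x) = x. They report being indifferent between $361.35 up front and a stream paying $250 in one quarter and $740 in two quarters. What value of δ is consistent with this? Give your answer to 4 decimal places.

The stream is worth 250δ + 740δ² today, so 250δ + 740δ² = 361.35.
Rearranged: 740δ² + 250δ − 361.35 = 0.
δ = (−250 + √(250² + 4·740·361.35)) / (2·740) = (−250 + √1132096.00) / 1480 ≈ 0.5500.

δ ≈ 0.5500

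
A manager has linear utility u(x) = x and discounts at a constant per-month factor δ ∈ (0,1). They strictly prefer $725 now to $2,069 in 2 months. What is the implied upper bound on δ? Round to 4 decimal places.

δ < 0.5920

Under u(x) = x this choice says 725 > δ^2·2069.
So δ^2 < 725/2069 = 0.35041; taking the square root of both positive sides preserves the inequality.
δ < 0.35041^(1/2) = 0.5920.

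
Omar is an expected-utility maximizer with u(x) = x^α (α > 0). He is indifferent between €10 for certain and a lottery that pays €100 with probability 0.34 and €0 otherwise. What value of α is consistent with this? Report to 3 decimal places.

EU(lottery) = 0.34·100^α + 0.66·0 = 0.34·100^α.
Equating: 10^α = 0.34·100^α, i.e. 0.1000^α = 0.34.
Take logs: α = ln 0.34 / ln(10/100) ≈ 0.46852.

α ≈ 0.469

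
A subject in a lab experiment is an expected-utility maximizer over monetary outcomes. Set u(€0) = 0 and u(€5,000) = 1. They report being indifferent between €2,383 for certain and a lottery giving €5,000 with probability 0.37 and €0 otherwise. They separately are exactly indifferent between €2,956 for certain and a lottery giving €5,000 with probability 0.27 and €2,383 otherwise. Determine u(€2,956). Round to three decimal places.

First, u(€2,383) = 0.37·u(€5,000) + 0.63·u(€0) = 0.37.
Then u(€2,956) = 0.27·u(€5,000) + 0.73·u(€2,383) = 0.27·1.00 + 0.73·0.37 = 0.5401.

0.540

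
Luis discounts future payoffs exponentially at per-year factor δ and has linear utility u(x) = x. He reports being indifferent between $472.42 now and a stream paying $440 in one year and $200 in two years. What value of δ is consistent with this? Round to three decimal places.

Equating present values: 472.42 = 440δ + 200δ².
So 200δ² + 440δ − 472.42 = 0.
δ = (−440 + √(440² + 4·200·472.42)) / (2·200) = (−440 + √571536.00) / 400 ≈ 0.790.

δ ≈ 0.790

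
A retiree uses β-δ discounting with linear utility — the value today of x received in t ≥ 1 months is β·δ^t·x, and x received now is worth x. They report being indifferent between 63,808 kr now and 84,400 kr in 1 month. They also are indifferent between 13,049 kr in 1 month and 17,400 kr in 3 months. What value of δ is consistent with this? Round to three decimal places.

From the later pair, β·δ^1·13049 = β·δ^3·17400; dividing through, δ^2 = 13049/17400 = 0.74994, so δ = 0.86599.

δ ≈ 0.866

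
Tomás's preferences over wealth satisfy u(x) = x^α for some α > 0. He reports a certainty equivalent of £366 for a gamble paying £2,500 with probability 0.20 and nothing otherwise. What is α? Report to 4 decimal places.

α ≈ 0.8376

Since u(0) = 0, the lottery's EU is 0.20·2500^α.
Setting u(366) equal to that: 366^α = 0.20·2500^α ⇒ (366/2500)^α = 0.20.
α = ln(0.20) / ln(366/2500) = -1.6094379/-1.9214127 ≈ 0.8376.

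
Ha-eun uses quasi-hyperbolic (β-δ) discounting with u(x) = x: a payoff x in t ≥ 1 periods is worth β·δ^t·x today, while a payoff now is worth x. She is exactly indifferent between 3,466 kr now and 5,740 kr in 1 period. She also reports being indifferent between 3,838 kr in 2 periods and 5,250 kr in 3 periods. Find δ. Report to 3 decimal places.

δ ≈ 0.731

Both payoffs in the second observation are in the future, so β drops out: δ^2·3838 = δ^3·5250 ⇒ δ = 3838/5250 = 0.73105.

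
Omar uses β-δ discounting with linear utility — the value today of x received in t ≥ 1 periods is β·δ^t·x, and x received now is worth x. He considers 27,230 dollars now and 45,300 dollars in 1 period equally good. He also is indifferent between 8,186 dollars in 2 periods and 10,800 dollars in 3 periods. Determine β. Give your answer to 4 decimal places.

The second indifference involves only future payoffs, so β cancels: β·δ^2·8186 = β·δ^3·10800, giving δ = 8186/10800 = 0.75796.
Now use the now-vs-future pair: 27230 = β·δ·45300 gives β = 27230/(0.75796·45300) ≈ 0.7931.

β ≈ 0.7931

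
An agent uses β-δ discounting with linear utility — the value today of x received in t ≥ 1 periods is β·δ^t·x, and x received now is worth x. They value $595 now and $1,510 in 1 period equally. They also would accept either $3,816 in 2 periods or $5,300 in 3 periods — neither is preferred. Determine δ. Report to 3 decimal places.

The second indifference involves only future payoffs, so β cancels: β·δ^2·3816 = β·δ^3·5300, giving δ = 3816/5300 = 0.72000.

δ ≈ 0.720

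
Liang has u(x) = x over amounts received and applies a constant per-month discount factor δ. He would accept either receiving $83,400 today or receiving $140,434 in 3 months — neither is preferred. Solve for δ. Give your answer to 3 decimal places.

The payoff in 3 months is discounted by δ^3, so u(83400) = δ^3·u(140434) and δ^3 = u(83400)/u(140434).
With u(x) = x: δ^3 = 83400/140434 = 0.59387.
Taking the cube root: δ = 0.59387^(1/3) ≈ 0.841.

δ ≈ 0.841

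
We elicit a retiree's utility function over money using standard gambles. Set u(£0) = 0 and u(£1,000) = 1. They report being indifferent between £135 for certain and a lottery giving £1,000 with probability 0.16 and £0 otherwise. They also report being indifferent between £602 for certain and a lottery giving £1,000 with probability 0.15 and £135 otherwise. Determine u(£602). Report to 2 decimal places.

0.29

The first gamble pins u(£135): it must equal 0.16·1 + 0.84·0 = 0.16.
Then u(£602) = 0.15·u(£1,000) + 0.85·u(£135) = 0.15·1.00 + 0.85·0.16 = 0.2860.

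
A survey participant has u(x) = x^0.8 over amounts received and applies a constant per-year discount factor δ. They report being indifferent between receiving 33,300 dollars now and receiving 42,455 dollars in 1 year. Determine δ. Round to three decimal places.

The payoff in 1 year is discounted by δ, so u(33300) = δ·u(42455) and δ = u(33300)/u(42455).
With u(x) = x^0.8: δ = 33300^0.8/42455^0.8 = (33300/42455)^0.8 = 0.82340.

δ ≈ 0.823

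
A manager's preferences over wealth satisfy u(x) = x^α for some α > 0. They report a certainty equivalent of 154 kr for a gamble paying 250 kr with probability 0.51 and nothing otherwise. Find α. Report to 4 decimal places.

α ≈ 1.3897

EU(lottery) = 0.51·250^α + 0.49·0 = 0.51·250^α.
Setting u(154) equal to that: 154^α = 0.51·250^α ⇒ (154/250)^α = 0.51.
Take logs: α = ln 0.51 / ln(154/250) ≈ 1.389748.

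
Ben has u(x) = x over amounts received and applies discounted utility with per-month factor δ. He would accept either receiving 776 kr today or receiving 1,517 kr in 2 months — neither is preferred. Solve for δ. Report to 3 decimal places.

δ ≈ 0.715

Equating discounted utilities: u(776) = δ^2·u(1517) ⇒ δ^2 = u(776)/u(1517).
With u(x) = x: δ^2 = 776/1517 = 0.51154.
Hence δ = (0.51154)^(1/2) = 0.71522.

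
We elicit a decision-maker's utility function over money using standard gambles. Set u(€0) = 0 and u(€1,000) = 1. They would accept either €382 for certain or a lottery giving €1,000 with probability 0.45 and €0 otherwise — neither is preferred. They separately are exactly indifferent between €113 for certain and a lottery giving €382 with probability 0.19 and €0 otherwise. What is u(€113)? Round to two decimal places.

First, u(€382) = 0.45·u(€1,000) + 0.55·u(€0) = 0.45.
Chaining: u(€113) = 0.19·0.45 + 0.81·0.00 = 0.0855.

0.09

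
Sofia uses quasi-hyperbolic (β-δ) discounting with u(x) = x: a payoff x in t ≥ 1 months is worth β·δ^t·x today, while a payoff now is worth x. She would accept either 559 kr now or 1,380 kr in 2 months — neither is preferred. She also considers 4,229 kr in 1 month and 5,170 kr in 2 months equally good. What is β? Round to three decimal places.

β ≈ 0.605

From the later pair, β·δ^1·4229 = β·δ^2·5170; dividing through, δ = 4229/5170 = 0.81799.
Substituting δ into 559 = β·δ^2·1380: β = 559/(923.365) ≈ 0.605.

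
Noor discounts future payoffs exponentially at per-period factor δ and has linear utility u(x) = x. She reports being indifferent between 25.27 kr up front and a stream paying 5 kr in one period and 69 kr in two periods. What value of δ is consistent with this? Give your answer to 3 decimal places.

Present value of the stream is 5·δ + 69·δ². Indifference gives 5δ + 69δ² = 25.27.
Rearranged: 69δ² + 5δ − 25.27 = 0.
By the quadratic formula (taking the positive root), δ = (−5 + √6999.52) / 138 ≈ 0.570.

δ ≈ 0.570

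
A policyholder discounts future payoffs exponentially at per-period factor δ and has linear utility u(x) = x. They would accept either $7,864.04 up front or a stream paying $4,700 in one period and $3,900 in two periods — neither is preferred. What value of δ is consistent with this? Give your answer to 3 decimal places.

δ ≈ 0.940

Present value of the stream is 4700·δ + 3900·δ². Indifference gives 4700δ + 3900δ² = 7864.04.
That is, 3900δ² + 4700δ − 7864.04 = 0, a quadratic in δ.
δ = (−4700 + √(4700² + 4·3900·7864.04)) / (2·3900) = (−4700 + √144769024.00) / 7800 ≈ 0.940.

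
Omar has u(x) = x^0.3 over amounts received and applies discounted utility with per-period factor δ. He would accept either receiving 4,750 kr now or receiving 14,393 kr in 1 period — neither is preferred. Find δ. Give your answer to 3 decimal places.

δ ≈ 0.717

Indifference means u(4750) = δ · u(14393), so δ = u(4750)/u(14393).
With u(x) = x^0.3: δ = 4750^0.3/14393^0.3 = (4750/14393)^0.3 = 0.71707.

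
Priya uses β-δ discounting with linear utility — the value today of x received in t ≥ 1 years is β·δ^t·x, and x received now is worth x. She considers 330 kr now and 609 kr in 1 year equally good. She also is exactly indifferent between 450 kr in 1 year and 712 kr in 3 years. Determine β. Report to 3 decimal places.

β ≈ 0.682

Both payoffs in the second observation are in the future, so β drops out: δ^1·450 = δ^3·712 ⇒ δ^2 = 450/712 = 0.63202, so δ = 0.79500.
The first indifference: 330 = β·δ·609, so β = 330/(δ·609) = 330/(0.79500·609) ≈ 0.682.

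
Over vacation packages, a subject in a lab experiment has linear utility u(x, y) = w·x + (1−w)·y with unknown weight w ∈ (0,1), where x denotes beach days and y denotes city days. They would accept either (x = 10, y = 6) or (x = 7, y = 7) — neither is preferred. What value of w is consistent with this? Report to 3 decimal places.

w = 0.250

Equating utilities: w·10 + (1−w)·6 = w·7 + (1−w)·7.
w·(10−7) = (1−w)·(7−6), i.e. w·3 = (1−w)·1.
Hence w = 1/(3+1) = 1/4 = 0.250.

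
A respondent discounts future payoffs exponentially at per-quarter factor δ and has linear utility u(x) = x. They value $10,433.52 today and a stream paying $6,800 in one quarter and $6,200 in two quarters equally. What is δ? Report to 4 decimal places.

Present value of the stream is 6800·δ + 6200·δ². Indifference gives 6800δ + 6200δ² = 10433.52.
So 6200δ² + 6800δ − 10433.52 = 0.
By the quadratic formula (taking the positive root), δ = (−6800 + √304991296.00) / 12400 ≈ 0.8600.

δ ≈ 0.8600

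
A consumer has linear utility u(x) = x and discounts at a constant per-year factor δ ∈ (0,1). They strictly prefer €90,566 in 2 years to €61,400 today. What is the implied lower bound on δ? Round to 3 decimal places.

Comparing present values: 61400 < δ^2·90566.
Dividing by 90566: δ^2 > 0.67796. Both sides are positive, so the square root keeps the direction.
δ > 0.67796^(1/2) = 0.823.

δ > 0.823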